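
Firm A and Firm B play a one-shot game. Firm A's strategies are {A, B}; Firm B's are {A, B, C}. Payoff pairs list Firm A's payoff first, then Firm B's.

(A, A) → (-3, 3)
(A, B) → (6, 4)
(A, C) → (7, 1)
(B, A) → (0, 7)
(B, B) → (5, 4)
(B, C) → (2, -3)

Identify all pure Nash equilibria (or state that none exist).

Check mutual best responses: a cell is a NE iff neither player can gain by unilaterally deviating.
Firm A's best responses — vs A: B (payoff 0); vs B: A (payoff 6); vs C: A (payoff 7).
Firm B's best responses — vs A: B (payoff 4); vs B: A (payoff 7).
Mutual best responses occur at (A, B) and (B, A); at each, neither player gains by switching.

(A, B) and (B, A)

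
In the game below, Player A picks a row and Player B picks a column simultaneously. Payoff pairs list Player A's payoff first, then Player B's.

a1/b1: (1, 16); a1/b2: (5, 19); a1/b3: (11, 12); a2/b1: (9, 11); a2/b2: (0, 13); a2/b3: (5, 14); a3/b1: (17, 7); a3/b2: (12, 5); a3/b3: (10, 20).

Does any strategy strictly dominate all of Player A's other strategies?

No strictly dominant strategy

Check whether one of Player A's strategies beats all alternatives regardless of what the opponent does.
a1 is not dominant: against b1, a2 gives 9 > 1.
a2 is not dominant: against b1, a3 gives 17 > 9.
a3 is not dominant: against b3, a1 gives 11 > 10.
No single strategy is best against every opponent action.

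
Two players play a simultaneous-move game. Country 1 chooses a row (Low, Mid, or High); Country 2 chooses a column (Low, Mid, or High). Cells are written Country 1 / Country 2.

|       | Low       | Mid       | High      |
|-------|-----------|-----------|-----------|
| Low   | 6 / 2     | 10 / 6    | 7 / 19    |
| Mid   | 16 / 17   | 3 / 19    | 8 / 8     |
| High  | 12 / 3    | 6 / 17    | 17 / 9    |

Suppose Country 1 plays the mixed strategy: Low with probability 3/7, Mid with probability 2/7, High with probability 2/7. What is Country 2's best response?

High

Compute Country 2's expected payoff from each pure strategy against the given mix.
Low: (3/7)·2 + (2/7)·17 + (2/7)·3 = 46/7
Mid: (3/7)·6 + (2/7)·19 + (2/7)·17 = 90/7
High: (3/7)·19 + (2/7)·8 + (2/7)·9 = 13
Highest expected payoff is 13, from High.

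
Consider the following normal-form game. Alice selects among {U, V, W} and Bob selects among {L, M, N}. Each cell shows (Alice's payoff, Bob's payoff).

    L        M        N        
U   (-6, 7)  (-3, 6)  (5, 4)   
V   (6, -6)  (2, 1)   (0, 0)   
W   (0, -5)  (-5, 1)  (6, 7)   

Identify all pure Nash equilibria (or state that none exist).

A profile is a Nash equilibrium when each player is best-responding to the other.
Alice's best responses — vs L: V (payoff 6); vs M: V (payoff 2); vs N: W (payoff 6).
Bob's best responses — vs U: L (payoff 7); vs V: M (payoff 1); vs W: N (payoff 7).
Mutual best responses occur at (V, M) and (W, N); at each, neither player gains by switching.

(V, M) and (W, N)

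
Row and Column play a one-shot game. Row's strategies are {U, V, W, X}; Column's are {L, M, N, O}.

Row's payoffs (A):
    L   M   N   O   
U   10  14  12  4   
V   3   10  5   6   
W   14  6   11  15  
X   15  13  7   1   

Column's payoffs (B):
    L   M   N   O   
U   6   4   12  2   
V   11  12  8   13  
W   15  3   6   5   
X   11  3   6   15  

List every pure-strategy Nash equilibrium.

(U, N)

A profile is a Nash equilibrium when each player is best-responding to the other.
Row's best responses — vs L: X (payoff 15); vs M: U (payoff 14); vs N: U (payoff 12); vs O: W (payoff 15).
Column's best responses — vs U: N (payoff 12); vs V: O (payoff 13); vs W: L (payoff 15); vs X: O (payoff 15).
The only mutual best response is (U, N); neither player gains by switching there.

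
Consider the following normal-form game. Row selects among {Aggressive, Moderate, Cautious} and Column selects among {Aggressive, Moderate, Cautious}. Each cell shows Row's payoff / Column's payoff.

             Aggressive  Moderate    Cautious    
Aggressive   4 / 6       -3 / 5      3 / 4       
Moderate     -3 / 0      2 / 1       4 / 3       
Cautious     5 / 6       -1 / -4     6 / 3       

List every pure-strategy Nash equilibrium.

A profile is a Nash equilibrium when each player is best-responding to the other.
Row's best responses — vs Aggressive: Cautious (payoff 5); vs Moderate: Moderate (payoff 2); vs Cautious: Cautious (payoff 6).
Column's best responses — vs Aggressive: Aggressive (payoff 6); vs Moderate: Cautious (payoff 3); vs Cautious: Aggressive (payoff 6).
The only mutual best response is (Cautious, Aggressive); neither player gains by switching there.

(Cautious, Aggressive)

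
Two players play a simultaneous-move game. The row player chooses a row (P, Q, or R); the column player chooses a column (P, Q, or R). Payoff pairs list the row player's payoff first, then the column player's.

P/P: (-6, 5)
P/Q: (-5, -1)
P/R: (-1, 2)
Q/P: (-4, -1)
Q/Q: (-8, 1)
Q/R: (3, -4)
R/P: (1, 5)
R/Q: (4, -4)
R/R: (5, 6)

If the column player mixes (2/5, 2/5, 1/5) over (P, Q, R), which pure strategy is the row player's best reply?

R

The row player's best reply maximizes expected payoff against the mix.
P: (2/5)·(-6) + (2/5)·(-5) + (1/5)·(-1) = -23/5
Q: (2/5)·(-4) + (2/5)·(-8) + (1/5)·3 = -21/5
R: (2/5)·1 + (2/5)·4 + (1/5)·5 = 3
Highest expected payoff is 3, from R.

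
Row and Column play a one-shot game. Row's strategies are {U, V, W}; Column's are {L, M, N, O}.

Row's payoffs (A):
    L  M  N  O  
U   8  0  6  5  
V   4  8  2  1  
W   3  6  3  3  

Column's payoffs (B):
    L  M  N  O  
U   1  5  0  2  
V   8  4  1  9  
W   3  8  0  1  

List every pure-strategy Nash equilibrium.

Find each player's best response to every opponent strategy; NE are the intersections.
Row's best responses — vs L: U (payoff 8); vs M: V (payoff 8); vs N: U (payoff 6); vs O: U (payoff 5).
Column's best responses — vs U: M (payoff 5); vs V: O (payoff 9); vs W: M (payoff 8).
No cell has both players best-responding. For instance, Row's best reply to N is U, but against U Column prefers M over N.

There is no pure-strategy Nash equilibrium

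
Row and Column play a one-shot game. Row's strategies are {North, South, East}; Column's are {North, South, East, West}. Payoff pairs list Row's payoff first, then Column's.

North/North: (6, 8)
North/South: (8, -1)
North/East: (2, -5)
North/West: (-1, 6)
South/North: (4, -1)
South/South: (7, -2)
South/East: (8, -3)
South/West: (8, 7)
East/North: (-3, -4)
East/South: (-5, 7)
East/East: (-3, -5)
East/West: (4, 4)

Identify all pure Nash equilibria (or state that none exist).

(North, North) and (South, West)

Check mutual best responses: a cell is a NE iff neither player can gain by unilaterally deviating.
Row's best responses — vs North: North (payoff 6); vs South: North (payoff 8); vs East: South (payoff 8); vs West: South (payoff 8).
Column's best responses — vs North: North (payoff 8); vs South: West (payoff 7); vs East: South (payoff 7).
Mutual best responses occur at (North, North) and (South, West); at each, neither player gains by switching.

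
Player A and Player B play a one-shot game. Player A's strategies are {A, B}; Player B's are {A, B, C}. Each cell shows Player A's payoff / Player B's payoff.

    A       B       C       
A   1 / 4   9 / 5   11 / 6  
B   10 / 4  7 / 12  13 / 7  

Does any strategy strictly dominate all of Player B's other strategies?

None

A strategy is strictly dominant if it gives Player B a strictly higher payoff than every other strategy, against every choice by the opponent.
A is not dominant: against A, B gives 5 > 4.
B is not dominant: against A, C gives 6 > 5.
C is not dominant: against B, B gives 12 > 7.
No single strategy is best against every opponent action.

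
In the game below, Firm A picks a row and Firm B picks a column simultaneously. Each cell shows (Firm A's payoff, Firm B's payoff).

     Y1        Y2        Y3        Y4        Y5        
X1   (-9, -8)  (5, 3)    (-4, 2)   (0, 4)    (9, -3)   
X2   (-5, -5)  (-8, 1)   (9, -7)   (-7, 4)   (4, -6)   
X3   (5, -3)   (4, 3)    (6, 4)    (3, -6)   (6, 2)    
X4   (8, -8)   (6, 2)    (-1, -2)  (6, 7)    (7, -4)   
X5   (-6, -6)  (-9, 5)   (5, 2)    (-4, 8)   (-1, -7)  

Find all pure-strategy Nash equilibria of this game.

(X4, Y4)

A profile is a Nash equilibrium when each player is best-responding to the other.
Firm A's best responses — vs Y1: X4 (payoff 8); vs Y2: X4 (payoff 6); vs Y3: X2 (payoff 9); vs Y4: X4 (payoff 6); vs Y5: X1 (payoff 9).
Firm B's best responses — vs X1: Y4 (payoff 4); vs X2: Y4 (payoff 4); vs X3: Y3 (payoff 4); vs X4: Y4 (payoff 7); vs X5: Y4 (payoff 8).
The only mutual best response is (X4, Y4); neither player gains by switching there.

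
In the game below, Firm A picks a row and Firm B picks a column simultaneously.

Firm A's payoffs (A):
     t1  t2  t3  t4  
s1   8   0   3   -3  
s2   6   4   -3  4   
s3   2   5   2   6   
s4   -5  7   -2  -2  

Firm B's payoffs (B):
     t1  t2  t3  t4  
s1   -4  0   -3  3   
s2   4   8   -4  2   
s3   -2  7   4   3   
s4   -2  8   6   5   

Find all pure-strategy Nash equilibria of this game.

Check mutual best responses: a cell is a NE iff neither player can gain by unilaterally deviating.
Firm A's best responses — vs t1: s1 (payoff 8); vs t2: s4 (payoff 7); vs t3: s1 (payoff 3); vs t4: s3 (payoff 6).
Firm B's best responses — vs s1: t4 (payoff 3); vs s2: t2 (payoff 8); vs s3: t2 (payoff 7); vs s4: t2 (payoff 8).
The only mutual best response is (s4, t2); neither player gains by switching there.

(s4, t2)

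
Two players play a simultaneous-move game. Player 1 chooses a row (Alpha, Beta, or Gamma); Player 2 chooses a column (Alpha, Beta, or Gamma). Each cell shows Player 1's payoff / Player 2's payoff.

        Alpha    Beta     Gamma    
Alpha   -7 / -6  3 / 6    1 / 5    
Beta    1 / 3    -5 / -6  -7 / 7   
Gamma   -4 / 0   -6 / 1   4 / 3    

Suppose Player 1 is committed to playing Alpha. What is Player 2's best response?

Beta

With Player 1 fixed at Alpha, Player 2's payoffs are: Alpha → -6, Beta → 6, Gamma → 5.
The maximum is 6, achieved by Beta.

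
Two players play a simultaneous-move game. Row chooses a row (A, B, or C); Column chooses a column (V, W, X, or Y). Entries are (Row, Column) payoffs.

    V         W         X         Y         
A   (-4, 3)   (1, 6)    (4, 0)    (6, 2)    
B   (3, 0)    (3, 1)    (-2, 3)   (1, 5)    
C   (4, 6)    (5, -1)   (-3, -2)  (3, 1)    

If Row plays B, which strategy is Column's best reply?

Y

With Row fixed at B, Column's payoffs are: V → 0, W → 1, X → 3, Y → 5.
The maximum is 5, achieved by Y.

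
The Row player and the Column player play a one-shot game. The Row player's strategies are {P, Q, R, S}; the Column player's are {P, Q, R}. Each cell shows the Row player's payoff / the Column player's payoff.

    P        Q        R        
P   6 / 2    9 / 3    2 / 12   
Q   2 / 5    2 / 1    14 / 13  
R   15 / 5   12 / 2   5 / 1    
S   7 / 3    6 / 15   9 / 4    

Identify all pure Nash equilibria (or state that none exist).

Check mutual best responses: a cell is a NE iff neither player can gain by unilaterally deviating.
The Row player's best responses — vs P: R (payoff 15); vs Q: R (payoff 12); vs R: Q (payoff 14).
The Column player's best responses — vs P: R (payoff 12); vs Q: R (payoff 13); vs R: P (payoff 5); vs S: Q (payoff 15).
Mutual best responses occur at (Q, R) and (R, P); at each, neither player gains by switching.

(Q, R) and (R, P)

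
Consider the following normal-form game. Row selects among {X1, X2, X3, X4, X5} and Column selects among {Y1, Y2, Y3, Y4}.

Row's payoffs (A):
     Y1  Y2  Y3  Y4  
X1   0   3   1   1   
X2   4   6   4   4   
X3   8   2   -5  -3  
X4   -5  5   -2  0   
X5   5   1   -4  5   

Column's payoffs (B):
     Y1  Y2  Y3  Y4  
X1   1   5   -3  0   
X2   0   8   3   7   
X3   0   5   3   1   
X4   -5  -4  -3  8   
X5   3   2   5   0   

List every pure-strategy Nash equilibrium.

(X2, Y2)

Find each player's best response to every opponent strategy; NE are the intersections.
Row's best responses — vs Y1: X3 (payoff 8); vs Y2: X2 (payoff 6); vs Y3: X2 (payoff 4); vs Y4: X5 (payoff 5).
Column's best responses — vs X1: Y2 (payoff 5); vs X2: Y2 (payoff 8); vs X3: Y2 (payoff 5); vs X4: Y4 (payoff 8); vs X5: Y3 (payoff 5).
The only mutual best response is (X2, Y2); neither player gains by switching there.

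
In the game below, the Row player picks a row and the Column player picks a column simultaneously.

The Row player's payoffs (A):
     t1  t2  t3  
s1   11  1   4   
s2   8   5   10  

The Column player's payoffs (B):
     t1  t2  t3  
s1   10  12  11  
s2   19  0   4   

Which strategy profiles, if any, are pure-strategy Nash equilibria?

None

Check mutual best responses: a cell is a NE iff neither player can gain by unilaterally deviating.
The Row player's best responses — vs t1: s1 (payoff 11); vs t2: s2 (payoff 5); vs t3: s2 (payoff 10).
The Column player's best responses — vs s1: t2 (payoff 12); vs s2: t1 (payoff 19).
No cell has both players best-responding. For instance, the Row player's best reply to t2 is s2, but against s2 the Column player prefers t1 over t2.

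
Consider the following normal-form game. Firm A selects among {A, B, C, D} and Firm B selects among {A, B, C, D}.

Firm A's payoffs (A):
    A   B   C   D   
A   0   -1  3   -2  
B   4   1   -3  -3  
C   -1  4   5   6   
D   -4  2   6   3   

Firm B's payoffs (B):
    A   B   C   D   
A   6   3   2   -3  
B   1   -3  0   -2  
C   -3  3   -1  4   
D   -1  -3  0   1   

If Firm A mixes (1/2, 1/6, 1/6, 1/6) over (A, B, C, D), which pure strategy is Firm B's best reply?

Firm B's best reply maximizes expected payoff against the mix.
A: (1/2)·6 + (1/6)·1 + (1/6)·(-3) + (1/6)·(-1) = 5/2
B: (1/2)·3 + (1/6)·(-3) + (1/6)·3 + (1/6)·(-3) = 1
C: (1/2)·2 + (1/6)·0 + (1/6)·(-1) + (1/6)·0 = 5/6
D: (1/2)·(-3) + (1/6)·(-2) + (1/6)·4 + (1/6)·1 = -1
Highest expected payoff is 5/2, from A.

A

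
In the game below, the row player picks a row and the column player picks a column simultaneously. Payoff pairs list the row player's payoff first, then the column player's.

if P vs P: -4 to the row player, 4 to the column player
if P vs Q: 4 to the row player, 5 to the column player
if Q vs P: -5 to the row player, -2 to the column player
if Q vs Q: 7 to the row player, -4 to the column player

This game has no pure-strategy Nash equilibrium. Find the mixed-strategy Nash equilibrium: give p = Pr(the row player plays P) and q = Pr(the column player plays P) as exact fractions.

Each player's mixing probability is pinned down by making the *other* player indifferent.
The column player indifferent between P and Q: p·4 + (1−p)·(-2) = p·5 + (1−p)·(-4) ⟹ (-2) + 6p = (-4) + 9p ⟹ p = 2/3.
The row player indifferent between P and Q: q·(-4) + (1−q)·4 = q·(-5) + (1−q)·7 ⟹ 4 + (-8)q = 7 + (-12)q ⟹ q = 3/4.

p = 2/3, q = 3/4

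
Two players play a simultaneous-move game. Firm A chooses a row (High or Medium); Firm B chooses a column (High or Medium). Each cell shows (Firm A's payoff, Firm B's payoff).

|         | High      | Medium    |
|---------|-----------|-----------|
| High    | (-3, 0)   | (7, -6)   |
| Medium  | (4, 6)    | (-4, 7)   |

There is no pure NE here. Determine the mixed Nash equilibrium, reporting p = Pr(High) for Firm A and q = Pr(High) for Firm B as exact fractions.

Each player's mixing probability is pinned down by making the *other* player indifferent.
Firm B indifferent between High and Medium: p·0 + (1−p)·6 = p·(-6) + (1−p)·7 ⟹ 6 + (-6)p = 7 + (-13)p ⟹ p = 1/7.
Firm A indifferent between High and Medium: q·(-3) + (1−q)·7 = q·4 + (1−q)·(-4) ⟹ 7 + (-10)q = (-4) + 8q ⟹ q = 11/18.

p = 1/7, q = 11/18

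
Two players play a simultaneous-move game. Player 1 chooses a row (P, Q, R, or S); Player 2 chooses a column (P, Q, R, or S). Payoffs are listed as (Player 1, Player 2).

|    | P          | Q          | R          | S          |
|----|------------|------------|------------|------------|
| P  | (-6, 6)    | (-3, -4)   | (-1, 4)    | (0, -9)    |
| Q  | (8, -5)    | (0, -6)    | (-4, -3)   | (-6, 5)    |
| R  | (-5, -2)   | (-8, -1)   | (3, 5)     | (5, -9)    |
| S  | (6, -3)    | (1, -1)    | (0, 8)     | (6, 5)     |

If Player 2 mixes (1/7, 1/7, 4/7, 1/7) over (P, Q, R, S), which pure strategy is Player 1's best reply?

Player 1's best reply maximizes expected payoff against the mix.
P: (1/7)·(-6) + (1/7)·(-3) + (4/7)·(-1) + (1/7)·0 = -13/7
Q: (1/7)·8 + (1/7)·0 + (4/7)·(-4) + (1/7)·(-6) = -2
R: (1/7)·(-5) + (1/7)·(-8) + (4/7)·3 + (1/7)·5 = 4/7
S: (1/7)·6 + (1/7)·1 + (4/7)·0 + (1/7)·6 = 13/7
Highest expected payoff is 13/7, from S.

S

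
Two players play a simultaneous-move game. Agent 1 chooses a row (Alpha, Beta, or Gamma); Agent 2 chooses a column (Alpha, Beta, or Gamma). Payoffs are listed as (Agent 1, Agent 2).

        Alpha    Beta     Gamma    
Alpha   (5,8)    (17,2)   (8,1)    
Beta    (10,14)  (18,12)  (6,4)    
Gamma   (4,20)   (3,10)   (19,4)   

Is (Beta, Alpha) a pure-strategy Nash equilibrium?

Yes

Holding Agent 2 at Alpha: Agent 1 gets 10 from Beta, versus 5 from Alpha, 4 from Gamma. No profitable deviation for Agent 1.
Holding Agent 1 at Beta: Agent 2 gets 14 from Alpha, versus 12 from Beta, 4 from Gamma. No profitable deviation for Agent 2 either.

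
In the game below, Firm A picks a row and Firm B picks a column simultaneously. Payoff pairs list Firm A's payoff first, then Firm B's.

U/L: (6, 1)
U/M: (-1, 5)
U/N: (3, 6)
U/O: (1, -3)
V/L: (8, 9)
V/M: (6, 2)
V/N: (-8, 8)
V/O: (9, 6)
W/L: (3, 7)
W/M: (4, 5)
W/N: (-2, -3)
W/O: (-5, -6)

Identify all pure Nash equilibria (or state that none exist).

(U, N) and (V, L)

A profile is a Nash equilibrium when each player is best-responding to the other.
Firm A's best responses — vs L: V (payoff 8); vs M: V (payoff 6); vs N: U (payoff 3); vs O: V (payoff 9).
Firm B's best responses — vs U: N (payoff 6); vs V: L (payoff 9); vs W: L (payoff 7).
Mutual best responses occur at (U, N) and (V, L); at each, neither player gains by switching.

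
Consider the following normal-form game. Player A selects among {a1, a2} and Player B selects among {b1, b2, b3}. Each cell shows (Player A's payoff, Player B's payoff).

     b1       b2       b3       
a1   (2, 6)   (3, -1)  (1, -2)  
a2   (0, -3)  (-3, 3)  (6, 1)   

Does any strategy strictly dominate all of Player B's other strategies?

No strictly dominant strategy

Check whether one of Player B's strategies beats all alternatives regardless of what the opponent does.
b1 is not dominant: against a2, b2 gives 3 > -3.
b2 is not dominant: against a1, b1 gives 6 > -1.
b3 is not dominant: against a1, b1 gives 6 > -2.
No single strategy is best against every opponent action.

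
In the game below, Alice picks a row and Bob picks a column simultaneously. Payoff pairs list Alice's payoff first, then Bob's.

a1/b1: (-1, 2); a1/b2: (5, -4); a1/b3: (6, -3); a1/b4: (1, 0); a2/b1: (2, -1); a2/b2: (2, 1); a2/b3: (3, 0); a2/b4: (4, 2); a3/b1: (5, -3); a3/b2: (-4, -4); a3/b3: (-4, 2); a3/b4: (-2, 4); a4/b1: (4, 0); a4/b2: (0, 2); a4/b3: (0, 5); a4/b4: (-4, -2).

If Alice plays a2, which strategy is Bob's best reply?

b4

With Alice fixed at a2, Bob's payoffs are: b1 → -1, b2 → 1, b3 → 0, b4 → 2.
The maximum is 2, achieved by b4.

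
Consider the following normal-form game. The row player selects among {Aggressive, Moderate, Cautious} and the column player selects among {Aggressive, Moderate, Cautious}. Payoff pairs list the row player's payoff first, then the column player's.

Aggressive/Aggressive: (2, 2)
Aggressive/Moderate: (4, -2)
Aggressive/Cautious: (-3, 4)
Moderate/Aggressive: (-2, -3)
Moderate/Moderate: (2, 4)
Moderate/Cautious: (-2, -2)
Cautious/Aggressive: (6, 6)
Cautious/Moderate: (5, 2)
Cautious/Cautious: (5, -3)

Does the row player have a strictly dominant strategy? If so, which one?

Cautious

Check whether one of the row player's strategies beats all alternatives regardless of what the opponent does.
Cautious strictly dominates: vs Aggressive: 6 > each of {2, -2}; vs Moderate: 5 > each of {4, 2}; vs Cautious: 5 > each of {-3, -2}.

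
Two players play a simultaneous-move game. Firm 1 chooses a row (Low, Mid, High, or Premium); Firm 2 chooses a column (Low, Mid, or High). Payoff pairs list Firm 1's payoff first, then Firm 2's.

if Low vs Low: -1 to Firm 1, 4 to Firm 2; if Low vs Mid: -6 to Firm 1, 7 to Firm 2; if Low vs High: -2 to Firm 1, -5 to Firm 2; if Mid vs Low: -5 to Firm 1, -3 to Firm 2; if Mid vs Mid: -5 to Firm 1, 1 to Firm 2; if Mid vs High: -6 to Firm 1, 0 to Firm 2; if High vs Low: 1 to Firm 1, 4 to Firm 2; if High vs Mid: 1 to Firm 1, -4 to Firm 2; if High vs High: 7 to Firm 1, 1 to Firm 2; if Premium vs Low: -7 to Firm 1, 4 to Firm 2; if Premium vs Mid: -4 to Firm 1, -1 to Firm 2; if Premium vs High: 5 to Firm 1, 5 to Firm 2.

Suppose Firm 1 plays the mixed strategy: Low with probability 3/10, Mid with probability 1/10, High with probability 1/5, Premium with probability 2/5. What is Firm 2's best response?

Low

Firm 2's best reply maximizes expected payoff against the mix.
Low: (3/10)·4 + (1/10)·(-3) + (1/5)·4 + (2/5)·4 = 33/10
Mid: (3/10)·7 + (1/10)·1 + (1/5)·(-4) + (2/5)·(-1) = 1
High: (3/10)·(-5) + (1/10)·0 + (1/5)·1 + (2/5)·5 = 7/10
Highest expected payoff is 33/10, from Low.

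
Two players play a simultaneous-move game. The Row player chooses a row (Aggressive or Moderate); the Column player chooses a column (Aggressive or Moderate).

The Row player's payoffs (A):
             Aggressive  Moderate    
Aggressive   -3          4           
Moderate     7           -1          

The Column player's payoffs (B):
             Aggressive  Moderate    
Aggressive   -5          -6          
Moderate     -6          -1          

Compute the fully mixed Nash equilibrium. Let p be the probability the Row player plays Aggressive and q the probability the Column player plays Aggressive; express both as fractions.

p = 5/6, q = 1/3

Each player's mixing probability is pinned down by making the *other* player indifferent.
The Column player indifferent between Aggressive and Moderate: p·(-5) + (1−p)·(-6) = p·(-6) + (1−p)·(-1) ⟹ (-6) + 1p = (-1) + (-5)p ⟹ p = 5/6.
The Row player indifferent between Aggressive and Moderate: q·(-3) + (1−q)·4 = q·7 + (1−q)·(-1) ⟹ 4 + (-7)q = (-1) + 8q ⟹ q = 1/3.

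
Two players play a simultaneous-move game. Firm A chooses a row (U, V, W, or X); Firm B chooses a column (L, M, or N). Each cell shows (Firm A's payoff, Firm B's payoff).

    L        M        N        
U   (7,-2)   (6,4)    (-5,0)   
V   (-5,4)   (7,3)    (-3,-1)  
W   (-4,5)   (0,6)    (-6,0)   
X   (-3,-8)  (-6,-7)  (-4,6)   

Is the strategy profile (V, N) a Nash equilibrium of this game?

No

Holding Firm B at N: Firm A gets -3 from V, versus -5 from U, -6 from W, -4 from X. No profitable deviation for Firm A.
Holding Firm A at V: Firm B gets -1 from N but could get 4 by switching to L. Firm B has a profitable deviation.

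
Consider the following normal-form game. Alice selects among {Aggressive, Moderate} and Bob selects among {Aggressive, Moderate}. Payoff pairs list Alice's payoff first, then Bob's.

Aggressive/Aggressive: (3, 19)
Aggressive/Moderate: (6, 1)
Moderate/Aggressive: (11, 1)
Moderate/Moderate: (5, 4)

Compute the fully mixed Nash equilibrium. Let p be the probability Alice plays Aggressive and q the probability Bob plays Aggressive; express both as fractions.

In a mixed NE each player is indifferent between their pure strategies, so the opponent's mix sets the indifference.
Bob indifferent between Aggressive and Moderate: p·19 + (1−p)·1 = p·1 + (1−p)·4 ⟹ 1 + 18p = 4 + (-3)p ⟹ p = 1/7.
Alice indifferent between Aggressive and Moderate: q·3 + (1−q)·6 = q·11 + (1−q)·5 ⟹ 6 + (-3)q = 5 + 6q ⟹ q = 1/9.

p = 1/7, q = 1/9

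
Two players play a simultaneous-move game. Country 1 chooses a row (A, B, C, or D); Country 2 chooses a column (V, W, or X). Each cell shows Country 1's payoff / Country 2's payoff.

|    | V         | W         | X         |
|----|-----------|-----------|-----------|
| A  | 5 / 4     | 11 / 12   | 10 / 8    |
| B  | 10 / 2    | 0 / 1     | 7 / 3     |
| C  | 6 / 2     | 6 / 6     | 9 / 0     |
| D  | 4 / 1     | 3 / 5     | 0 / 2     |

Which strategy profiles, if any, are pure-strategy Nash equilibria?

Find each player's best response to every opponent strategy; NE are the intersections.
Country 1's best responses — vs V: B (payoff 10); vs W: A (payoff 11); vs X: A (payoff 10).
Country 2's best responses — vs A: W (payoff 12); vs B: X (payoff 3); vs C: W (payoff 6); vs D: W (payoff 5).
The only mutual best response is (A, W); neither player gains by switching there.

(A, W)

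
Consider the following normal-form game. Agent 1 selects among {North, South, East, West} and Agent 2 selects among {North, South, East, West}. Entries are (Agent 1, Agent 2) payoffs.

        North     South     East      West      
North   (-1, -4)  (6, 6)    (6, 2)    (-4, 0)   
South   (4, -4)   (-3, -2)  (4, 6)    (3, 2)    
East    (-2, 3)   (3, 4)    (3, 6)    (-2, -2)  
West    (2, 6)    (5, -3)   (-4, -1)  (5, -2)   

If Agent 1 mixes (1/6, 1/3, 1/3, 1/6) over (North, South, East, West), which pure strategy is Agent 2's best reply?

Compute Agent 2's expected payoff from each pure strategy against the given mix.
North: (1/6)·(-4) + (1/3)·(-4) + (1/3)·3 + (1/6)·6 = 0
South: (1/6)·6 + (1/3)·(-2) + (1/3)·4 + (1/6)·(-3) = 7/6
East: (1/6)·2 + (1/3)·6 + (1/3)·6 + (1/6)·(-1) = 25/6
West: (1/6)·0 + (1/3)·2 + (1/3)·(-2) + (1/6)·(-2) = -1/3
Highest expected payoff is 25/6, from East.

East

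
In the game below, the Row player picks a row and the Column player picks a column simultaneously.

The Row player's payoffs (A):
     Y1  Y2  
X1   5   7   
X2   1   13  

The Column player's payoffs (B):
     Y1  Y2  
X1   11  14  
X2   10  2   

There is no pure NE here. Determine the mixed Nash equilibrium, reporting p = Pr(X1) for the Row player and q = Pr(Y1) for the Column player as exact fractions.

p = 8/11, q = 3/5

Each player's mixing probability is pinned down by making the *other* player indifferent.
The Column player indifferent between Y1 and Y2: p·11 + (1−p)·10 = p·14 + (1−p)·2 ⟹ 10 + 1p = 2 + 12p ⟹ p = 8/11.
The Row player indifferent between X1 and X2: q·5 + (1−q)·7 = q·1 + (1−q)·13 ⟹ 7 + (-2)q = 13 + (-12)q ⟹ q = 3/5.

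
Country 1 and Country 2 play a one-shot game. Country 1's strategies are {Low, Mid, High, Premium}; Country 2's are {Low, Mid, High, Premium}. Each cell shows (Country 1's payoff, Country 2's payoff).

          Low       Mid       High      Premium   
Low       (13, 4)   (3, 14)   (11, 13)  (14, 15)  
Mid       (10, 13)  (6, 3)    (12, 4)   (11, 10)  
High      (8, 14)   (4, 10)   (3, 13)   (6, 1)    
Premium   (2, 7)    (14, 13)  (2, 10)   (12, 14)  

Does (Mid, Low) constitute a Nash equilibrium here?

No

Holding Country 2 at Low: Country 1 gets 10 from Mid but could get 13 by switching to Low. Country 1 has a profitable deviation.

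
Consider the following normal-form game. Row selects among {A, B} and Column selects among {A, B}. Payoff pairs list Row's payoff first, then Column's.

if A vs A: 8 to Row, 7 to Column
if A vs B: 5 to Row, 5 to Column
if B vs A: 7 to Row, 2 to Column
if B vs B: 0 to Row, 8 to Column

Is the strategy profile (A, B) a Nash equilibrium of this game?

No

Holding Column at B: Row gets 5 from A, versus 0 from B. No profitable deviation for Row.
Holding Row at A: Column gets 5 from B but could get 7 by switching to A. Column has a profitable deviation.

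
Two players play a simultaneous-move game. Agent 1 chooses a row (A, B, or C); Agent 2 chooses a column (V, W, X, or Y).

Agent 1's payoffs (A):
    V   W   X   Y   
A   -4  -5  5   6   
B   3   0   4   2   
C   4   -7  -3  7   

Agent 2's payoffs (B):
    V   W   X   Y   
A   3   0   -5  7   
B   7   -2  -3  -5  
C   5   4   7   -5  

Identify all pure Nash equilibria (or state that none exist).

Find each player's best response to every opponent strategy; NE are the intersections.
Agent 1's best responses — vs V: C (payoff 4); vs W: B (payoff 0); vs X: A (payoff 5); vs Y: C (payoff 7).
Agent 2's best responses — vs A: Y (payoff 7); vs B: V (payoff 7); vs C: X (payoff 7).
No cell has both players best-responding. For instance, Agent 1's best reply to X is A, but against A Agent 2 prefers Y over X.

There is no pure-strategy Nash equilibrium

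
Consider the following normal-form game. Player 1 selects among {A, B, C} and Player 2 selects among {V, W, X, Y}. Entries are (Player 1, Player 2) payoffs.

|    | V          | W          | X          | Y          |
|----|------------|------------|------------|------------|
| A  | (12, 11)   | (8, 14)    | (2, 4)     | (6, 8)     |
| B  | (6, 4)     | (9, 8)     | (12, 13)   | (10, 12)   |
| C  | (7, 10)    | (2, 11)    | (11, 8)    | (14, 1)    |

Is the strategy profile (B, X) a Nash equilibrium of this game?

Holding Player 2 at X: Player 1 gets 12 from B, versus 2 from A, 11 from C. No profitable deviation for Player 1.
Holding Player 1 at B: Player 2 gets 13 from X, versus 4 from V, 8 from W, 12 from Y. No profitable deviation for Player 2 either.

Yes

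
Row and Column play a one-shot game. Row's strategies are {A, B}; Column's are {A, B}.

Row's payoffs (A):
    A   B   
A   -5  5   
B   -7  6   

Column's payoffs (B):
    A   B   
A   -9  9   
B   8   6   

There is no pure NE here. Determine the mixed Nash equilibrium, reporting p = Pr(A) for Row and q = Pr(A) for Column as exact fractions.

Each player's mixing probability is pinned down by making the *other* player indifferent.
Column indifferent between A and B: p·(-9) + (1−p)·8 = p·9 + (1−p)·6 ⟹ 8 + (-17)p = 6 + 3p ⟹ p = 1/10.
Row indifferent between A and B: q·(-5) + (1−q)·5 = q·(-7) + (1−q)·6 ⟹ 5 + (-10)q = 6 + (-13)q ⟹ q = 1/3.

p = 1/10, q = 1/3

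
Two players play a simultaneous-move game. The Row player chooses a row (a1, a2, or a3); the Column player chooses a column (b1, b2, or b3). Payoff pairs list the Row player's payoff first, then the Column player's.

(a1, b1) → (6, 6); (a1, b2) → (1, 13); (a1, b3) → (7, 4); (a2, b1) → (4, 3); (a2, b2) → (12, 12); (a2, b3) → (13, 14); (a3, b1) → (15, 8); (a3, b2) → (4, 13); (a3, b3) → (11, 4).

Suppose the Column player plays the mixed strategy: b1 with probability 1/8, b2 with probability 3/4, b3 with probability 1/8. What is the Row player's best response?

Compute the Row player's expected payoff from each pure strategy against the given mix.
a1: (1/8)·6 + (3/4)·1 + (1/8)·7 = 19/8
a2: (1/8)·4 + (3/4)·12 + (1/8)·13 = 89/8
a3: (1/8)·15 + (3/4)·4 + (1/8)·11 = 25/4
Highest expected payoff is 89/8, from a2.

a2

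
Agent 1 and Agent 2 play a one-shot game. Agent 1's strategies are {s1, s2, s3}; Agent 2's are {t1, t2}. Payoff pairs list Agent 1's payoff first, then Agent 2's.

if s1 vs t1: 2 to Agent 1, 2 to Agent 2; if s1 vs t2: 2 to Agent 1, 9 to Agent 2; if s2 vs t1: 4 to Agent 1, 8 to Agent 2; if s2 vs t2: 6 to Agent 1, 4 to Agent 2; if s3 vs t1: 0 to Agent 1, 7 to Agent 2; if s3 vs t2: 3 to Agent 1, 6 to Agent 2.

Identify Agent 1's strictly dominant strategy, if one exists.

Check whether one of Agent 1's strategies beats all alternatives regardless of what the opponent does.
s2 strictly dominates: vs t1: 4 > each of {2, 0}; vs t2: 6 > each of {2, 3}.

s2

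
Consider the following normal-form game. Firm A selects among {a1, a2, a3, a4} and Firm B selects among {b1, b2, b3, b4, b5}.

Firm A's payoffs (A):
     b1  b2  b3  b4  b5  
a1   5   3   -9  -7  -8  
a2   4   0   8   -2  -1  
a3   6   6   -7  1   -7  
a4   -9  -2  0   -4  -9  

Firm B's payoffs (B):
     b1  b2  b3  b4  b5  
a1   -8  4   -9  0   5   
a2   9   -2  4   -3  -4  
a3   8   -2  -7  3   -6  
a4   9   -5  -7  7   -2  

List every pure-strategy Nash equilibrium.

Find each player's best response to every opponent strategy; NE are the intersections.
Firm A's best responses — vs b1: a3 (payoff 6); vs b2: a3 (payoff 6); vs b3: a2 (payoff 8); vs b4: a3 (payoff 1); vs b5: a2 (payoff -1).
Firm B's best responses — vs a1: b5 (payoff 5); vs a2: b1 (payoff 9); vs a3: b1 (payoff 8); vs a4: b1 (payoff 9).
The only mutual best response is (a3, b1); neither player gains by switching there.

(a3, b1)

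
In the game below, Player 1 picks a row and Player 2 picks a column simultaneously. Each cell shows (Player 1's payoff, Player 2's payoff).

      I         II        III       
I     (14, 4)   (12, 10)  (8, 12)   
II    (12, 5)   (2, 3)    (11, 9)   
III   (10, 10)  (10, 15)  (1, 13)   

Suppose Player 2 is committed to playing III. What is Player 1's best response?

II

With Player 2 fixed at III, Player 1's payoffs are: I → 8, II → 11, III → 1.
The maximum is 11, achieved by II.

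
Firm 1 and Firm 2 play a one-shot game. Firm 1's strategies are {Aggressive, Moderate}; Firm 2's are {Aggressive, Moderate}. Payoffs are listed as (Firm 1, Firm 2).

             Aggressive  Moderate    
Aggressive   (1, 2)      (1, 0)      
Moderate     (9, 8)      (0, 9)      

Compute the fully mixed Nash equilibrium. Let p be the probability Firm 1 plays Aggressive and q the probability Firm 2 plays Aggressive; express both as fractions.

p = 1/3, q = 1/9

Each player's mixing probability is pinned down by making the *other* player indifferent.
Firm 2 indifferent between Aggressive and Moderate: p·2 + (1−p)·8 = p·0 + (1−p)·9 ⟹ 8 + (-6)p = 9 + (-9)p ⟹ p = 1/3.
Firm 1 indifferent between Aggressive and Moderate: q·1 + (1−q)·1 = q·9 + (1−q)·0 ⟹ 1 + 0q = 0 + 9q ⟹ q = 1/9.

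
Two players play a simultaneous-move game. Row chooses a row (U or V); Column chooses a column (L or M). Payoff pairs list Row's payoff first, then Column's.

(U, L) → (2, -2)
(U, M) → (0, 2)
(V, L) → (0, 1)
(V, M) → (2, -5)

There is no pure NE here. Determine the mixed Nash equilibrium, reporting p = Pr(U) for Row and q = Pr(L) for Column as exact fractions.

Each player's mixing probability is pinned down by making the *other* player indifferent.
Column indifferent between L and M: p·(-2) + (1−p)·1 = p·2 + (1−p)·(-5) ⟹ 1 + (-3)p = (-5) + 7p ⟹ p = 3/5.
Row indifferent between U and V: q·2 + (1−q)·0 = q·0 + (1−q)·2 ⟹ 0 + 2q = 2 + (-2)q ⟹ q = 1/2.

p = 3/5, q = 1/2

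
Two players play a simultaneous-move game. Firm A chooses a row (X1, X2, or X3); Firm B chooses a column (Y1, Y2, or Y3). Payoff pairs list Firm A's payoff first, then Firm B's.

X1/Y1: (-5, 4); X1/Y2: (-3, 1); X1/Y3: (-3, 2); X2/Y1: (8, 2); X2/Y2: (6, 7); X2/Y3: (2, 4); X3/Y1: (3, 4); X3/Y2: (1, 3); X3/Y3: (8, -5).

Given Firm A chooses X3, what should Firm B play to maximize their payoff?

Y1

With Firm A fixed at X3, Firm B's payoffs are: Y1 → 4, Y2 → 3, Y3 → -5.
The maximum is 4, achieved by Y1.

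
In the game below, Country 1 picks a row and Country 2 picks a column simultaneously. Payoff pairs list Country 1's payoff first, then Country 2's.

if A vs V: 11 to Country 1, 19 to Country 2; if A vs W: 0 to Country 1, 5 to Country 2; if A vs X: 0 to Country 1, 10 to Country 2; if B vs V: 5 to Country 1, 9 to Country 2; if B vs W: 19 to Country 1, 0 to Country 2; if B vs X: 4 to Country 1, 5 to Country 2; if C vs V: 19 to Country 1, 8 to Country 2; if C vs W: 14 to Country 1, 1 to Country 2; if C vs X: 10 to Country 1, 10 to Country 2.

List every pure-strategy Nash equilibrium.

(C, X)

Check mutual best responses: a cell is a NE iff neither player can gain by unilaterally deviating.
Country 1's best responses — vs V: C (payoff 19); vs W: B (payoff 19); vs X: C (payoff 10).
Country 2's best responses — vs A: V (payoff 19); vs B: V (payoff 9); vs C: X (payoff 10).
The only mutual best response is (C, X); neither player gains by switching there.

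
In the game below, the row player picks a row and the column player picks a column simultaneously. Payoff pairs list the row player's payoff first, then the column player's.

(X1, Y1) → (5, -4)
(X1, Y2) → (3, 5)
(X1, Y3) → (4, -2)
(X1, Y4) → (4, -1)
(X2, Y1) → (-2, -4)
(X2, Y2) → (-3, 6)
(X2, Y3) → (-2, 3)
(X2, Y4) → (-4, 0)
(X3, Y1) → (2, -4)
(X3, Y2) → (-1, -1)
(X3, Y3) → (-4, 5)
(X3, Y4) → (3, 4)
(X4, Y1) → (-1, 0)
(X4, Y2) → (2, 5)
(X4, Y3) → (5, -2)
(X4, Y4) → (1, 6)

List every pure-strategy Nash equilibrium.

Check mutual best responses: a cell is a NE iff neither player can gain by unilaterally deviating.
The row player's best responses — vs Y1: X1 (payoff 5); vs Y2: X1 (payoff 3); vs Y3: X4 (payoff 5); vs Y4: X1 (payoff 4).
The column player's best responses — vs X1: Y2 (payoff 5); vs X2: Y2 (payoff 6); vs X3: Y3 (payoff 5); vs X4: Y4 (payoff 6).
The only mutual best response is (X1, Y2); neither player gains by switching there.

(X1, Y2)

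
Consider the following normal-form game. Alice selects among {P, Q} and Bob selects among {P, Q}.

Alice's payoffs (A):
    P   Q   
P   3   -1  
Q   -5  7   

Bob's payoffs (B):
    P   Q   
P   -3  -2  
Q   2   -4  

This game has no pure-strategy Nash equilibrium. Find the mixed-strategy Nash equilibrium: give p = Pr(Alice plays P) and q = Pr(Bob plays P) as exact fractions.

In a mixed NE each player is indifferent between their pure strategies, so the opponent's mix sets the indifference.
Bob indifferent between P and Q: p·(-3) + (1−p)·2 = p·(-2) + (1−p)·(-4) ⟹ 2 + (-5)p = (-4) + 2p ⟹ p = 6/7.
Alice indifferent between P and Q: q·3 + (1−q)·(-1) = q·(-5) + (1−q)·7 ⟹ (-1) + 4q = 7 + (-12)q ⟹ q = 1/2.

p = 6/7, q = 1/2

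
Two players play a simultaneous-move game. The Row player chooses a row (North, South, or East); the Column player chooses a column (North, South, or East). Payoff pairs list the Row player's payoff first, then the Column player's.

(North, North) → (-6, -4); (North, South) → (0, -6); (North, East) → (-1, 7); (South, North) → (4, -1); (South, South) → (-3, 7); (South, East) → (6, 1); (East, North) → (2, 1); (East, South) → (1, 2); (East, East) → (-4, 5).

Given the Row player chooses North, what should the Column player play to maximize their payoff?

With the Row player fixed at North, the Column player's payoffs are: North → -4, South → -6, East → 7.
The maximum is 7, achieved by East.

East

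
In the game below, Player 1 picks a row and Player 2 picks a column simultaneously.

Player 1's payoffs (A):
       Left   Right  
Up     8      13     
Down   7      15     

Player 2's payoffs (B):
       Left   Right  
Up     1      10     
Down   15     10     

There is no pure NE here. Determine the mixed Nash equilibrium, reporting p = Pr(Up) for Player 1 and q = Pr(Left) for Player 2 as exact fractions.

Each player's mixing probability is pinned down by making the *other* player indifferent.
Player 2 indifferent between Left and Right: p·1 + (1−p)·15 = p·10 + (1−p)·10 ⟹ 15 + (-14)p = 10 + 0p ⟹ p = 5/14.
Player 1 indifferent between Up and Down: q·8 + (1−q)·13 = q·7 + (1−q)·15 ⟹ 13 + (-5)q = 15 + (-8)q ⟹ q = 2/3.

p = 5/14, q = 2/3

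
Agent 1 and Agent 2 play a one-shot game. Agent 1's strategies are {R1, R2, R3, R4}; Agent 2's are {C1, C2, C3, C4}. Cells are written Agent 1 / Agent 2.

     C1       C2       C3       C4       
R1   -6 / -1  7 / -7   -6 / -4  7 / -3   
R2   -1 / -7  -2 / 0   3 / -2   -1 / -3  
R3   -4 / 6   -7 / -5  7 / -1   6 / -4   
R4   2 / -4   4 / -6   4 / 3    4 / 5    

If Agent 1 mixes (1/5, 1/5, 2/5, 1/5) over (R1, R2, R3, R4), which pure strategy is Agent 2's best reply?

C1

Compute Agent 2's expected payoff from each pure strategy against the given mix.
C1: (1/5)·(-1) + (1/5)·(-7) + (2/5)·6 + (1/5)·(-4) = 0
C2: (1/5)·(-7) + (1/5)·0 + (2/5)·(-5) + (1/5)·(-6) = -23/5
C3: (1/5)·(-4) + (1/5)·(-2) + (2/5)·(-1) + (1/5)·3 = -1
C4: (1/5)·(-3) + (1/5)·(-3) + (2/5)·(-4) + (1/5)·5 = -9/5
Highest expected payoff is 0, from C1.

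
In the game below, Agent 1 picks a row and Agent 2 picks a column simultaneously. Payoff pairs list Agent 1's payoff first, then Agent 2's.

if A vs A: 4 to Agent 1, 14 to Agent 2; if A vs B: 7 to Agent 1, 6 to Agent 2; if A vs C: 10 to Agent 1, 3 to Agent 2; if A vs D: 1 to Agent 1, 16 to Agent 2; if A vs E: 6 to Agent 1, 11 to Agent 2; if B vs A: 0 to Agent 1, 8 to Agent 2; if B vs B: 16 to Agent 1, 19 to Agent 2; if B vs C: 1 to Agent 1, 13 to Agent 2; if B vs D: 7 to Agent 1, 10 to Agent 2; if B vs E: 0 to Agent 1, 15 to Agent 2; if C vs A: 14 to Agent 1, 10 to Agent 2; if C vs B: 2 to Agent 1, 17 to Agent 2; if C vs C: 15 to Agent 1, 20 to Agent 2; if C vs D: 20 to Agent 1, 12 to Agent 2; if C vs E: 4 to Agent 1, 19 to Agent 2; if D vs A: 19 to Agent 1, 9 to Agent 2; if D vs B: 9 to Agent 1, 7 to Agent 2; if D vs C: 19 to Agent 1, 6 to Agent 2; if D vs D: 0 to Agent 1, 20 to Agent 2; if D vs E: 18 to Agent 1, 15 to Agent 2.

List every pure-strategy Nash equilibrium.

(B, B)

Find each player's best response to every opponent strategy; NE are the intersections.
Agent 1's best responses — vs A: D (payoff 19); vs B: B (payoff 16); vs C: D (payoff 19); vs D: C (payoff 20); vs E: D (payoff 18).
Agent 2's best responses — vs A: D (payoff 16); vs B: B (payoff 19); vs C: C (payoff 20); vs D: D (payoff 20).
The only mutual best response is (B, B); neither player gains by switching there.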